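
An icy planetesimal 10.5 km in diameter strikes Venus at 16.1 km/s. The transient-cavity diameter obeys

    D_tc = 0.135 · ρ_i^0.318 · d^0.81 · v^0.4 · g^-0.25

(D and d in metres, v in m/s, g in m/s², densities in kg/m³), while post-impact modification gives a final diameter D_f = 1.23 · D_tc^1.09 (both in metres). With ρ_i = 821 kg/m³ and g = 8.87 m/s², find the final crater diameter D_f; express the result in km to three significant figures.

In SI: d = 10500 m, v = 16100 m/s.
ρ_i^0.318 = 821^0.318 = 8.448
d^0.81 = 10500^0.81 = 1808
v^0.4 = 16100^0.4 = 48.16
g^-0.25 = 8.87^-0.25 = 0.5795
D_tc = 0.135 × 8.448 × 1808 × 48.16 × 0.5795 = 57550 m
D_f = 1.23 × (57550)^1.09 = 1.898 × 10^5 m
     = 189.8 km

D_f ≈ 190 km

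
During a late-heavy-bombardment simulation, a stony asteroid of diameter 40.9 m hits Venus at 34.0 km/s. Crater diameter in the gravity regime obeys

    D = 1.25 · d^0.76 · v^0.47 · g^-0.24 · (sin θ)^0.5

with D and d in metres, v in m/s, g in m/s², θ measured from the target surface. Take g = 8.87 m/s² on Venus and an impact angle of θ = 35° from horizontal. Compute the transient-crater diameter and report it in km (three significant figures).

D ≈ 1.27 km

In SI units: v = 34000 m/s.
d^0.76 = 40.9^0.76 = 16.78
v^0.47 = 34000^0.47 = 134.8
g^-0.24 = 8.87^-0.24 = 0.5922
(sin 35°)^0.5 = 0.5736^0.5 = 0.7574
D = 1.25 × 16.78 × 134.8 × 0.5922 × 0.7574 = 1268 m
   = 1.268 km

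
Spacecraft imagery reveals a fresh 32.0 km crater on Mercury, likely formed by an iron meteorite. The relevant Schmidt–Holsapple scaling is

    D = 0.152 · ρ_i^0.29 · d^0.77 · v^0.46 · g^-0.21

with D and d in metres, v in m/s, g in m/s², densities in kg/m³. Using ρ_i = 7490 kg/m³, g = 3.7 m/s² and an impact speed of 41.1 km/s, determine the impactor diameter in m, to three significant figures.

Rearranging for d: d = [D / (0.152 · 7490^0.29 · 41100^0.46 · 3.7^-0.21)]^(1/0.77).
D = 32000 m.
7490^0.29 = 13.29
41100^0.46 = 132.5
3.7^-0.21 = 0.7598
Denominator = 0.152 × 13.29 × 132.5 × 0.7598 = 203.4
D / 203.4 = 32000 / 203.4 = 157.3
d = 157.3^(1/0.77) = 157.3^1.2987 = 712.7 m

d ≈ 713 m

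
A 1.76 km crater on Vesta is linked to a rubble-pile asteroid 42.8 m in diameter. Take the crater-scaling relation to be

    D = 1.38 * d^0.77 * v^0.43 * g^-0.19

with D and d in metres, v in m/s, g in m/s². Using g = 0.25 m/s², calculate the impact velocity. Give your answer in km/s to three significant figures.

Rearranging for v: v = [D / (1.38 · 42.8^0.77 · 0.25^-0.19)]^(1/0.43).
D = 1760 m.
42.8^0.77 = 18.04
0.25^-0.19 = 1.301
Denominator = 1.38 × 18.04 × 1.301 = 32.39
D / 32.39 = 1760 / 32.39 = 54.34
v = 54.34^(1/0.43) = 54.34^2.3256 = 10844 m/s

v ≈ 10.8 km/s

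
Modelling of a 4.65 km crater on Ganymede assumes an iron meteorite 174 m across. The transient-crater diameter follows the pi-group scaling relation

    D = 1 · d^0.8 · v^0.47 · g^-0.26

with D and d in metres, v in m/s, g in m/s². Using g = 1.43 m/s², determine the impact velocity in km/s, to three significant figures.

v ≈ 11.9 km/s

Rearranging for v: v = [D / (1 · 174^0.8 · 1.43^-0.26)]^(1/0.47).
D = 4650 m.
174^0.8 = 62.01
1.43^-0.26 = 0.9112
Denominator = 1 × 62.01 × 0.9112 = 56.50
D / 56.50 = 4650 / 56.50 = 82.30
v = 82.30^(1/0.47) = 82.30^2.1277 = 11896 m/s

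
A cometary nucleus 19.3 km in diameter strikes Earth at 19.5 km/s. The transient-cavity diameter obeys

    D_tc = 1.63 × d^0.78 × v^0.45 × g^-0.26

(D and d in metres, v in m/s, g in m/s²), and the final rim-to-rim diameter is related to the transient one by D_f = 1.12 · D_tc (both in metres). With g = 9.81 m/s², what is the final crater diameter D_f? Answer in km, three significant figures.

In SI: d = 19300 m, v = 19500 m/s.
d^0.78 = 19300^0.78 = 2202
v^0.45 = 19500^0.45 = 85.21
g^-0.26 = 9.81^-0.26 = 0.5523
D_tc = 1.63 × 2202 × 85.21 × 0.5523 = 1.689 × 10^5 m
D_f = 1.12 × 1.689 × 10^5 = 1.892 × 10^5 m
     = 189.2 km

D_f ≈ 189 km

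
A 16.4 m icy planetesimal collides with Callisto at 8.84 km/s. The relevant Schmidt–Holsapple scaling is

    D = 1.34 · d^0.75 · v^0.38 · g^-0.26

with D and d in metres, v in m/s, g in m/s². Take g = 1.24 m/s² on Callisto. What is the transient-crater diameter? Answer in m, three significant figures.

D ≈ 326 m

In SI units: v = 8840 m/s.
d^0.75 = 16.4^0.75 = 8.150
v^0.38 = 8840^0.38 = 31.60
g^-0.26 = 1.24^-0.26 = 0.9456
D = 1.34 × 8.150 × 31.60 × 0.9456 = 326.3 m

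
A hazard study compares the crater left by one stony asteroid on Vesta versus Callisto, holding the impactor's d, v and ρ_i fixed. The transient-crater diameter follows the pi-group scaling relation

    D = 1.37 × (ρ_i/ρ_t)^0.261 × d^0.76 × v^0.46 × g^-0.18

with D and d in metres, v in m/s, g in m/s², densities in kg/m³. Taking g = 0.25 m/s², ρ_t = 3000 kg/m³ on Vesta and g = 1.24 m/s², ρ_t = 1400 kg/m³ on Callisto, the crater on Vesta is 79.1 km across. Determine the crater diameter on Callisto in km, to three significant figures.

D ≈ 72.3 km

The impactor-only factors (d, v, ρ_i) cancel in the ratio, leaving D_Callisto/D_Vesta = (g_Callisto/g_Vesta)^-0.18 · (ρ_t,Vesta/ρ_t,Callisto)^0.261.
(1.24/0.25)^-0.18 = 4.960^-0.18 = 0.7496
(3000/1400)^0.261 = 2.143^0.261 = 1.220
Ratio = 0.7496 × 1.220 = 0.9145
D_Callisto = 0.9145 × 79.1 km = 72.3 km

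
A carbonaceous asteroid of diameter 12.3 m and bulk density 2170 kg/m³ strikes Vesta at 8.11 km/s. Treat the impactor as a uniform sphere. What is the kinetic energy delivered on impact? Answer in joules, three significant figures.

E ≈ 6.95 × 10^13 J

v = 8110 m/s.
Mass m = (π/6) ρ d³ = (π/6) × 2170 × (12.3)³ = 2.114 × 10^6 kg
E = ½ m v² = 0.5 × 2.114 × 10^6 × (8110)² = 6.952 × 10^13 J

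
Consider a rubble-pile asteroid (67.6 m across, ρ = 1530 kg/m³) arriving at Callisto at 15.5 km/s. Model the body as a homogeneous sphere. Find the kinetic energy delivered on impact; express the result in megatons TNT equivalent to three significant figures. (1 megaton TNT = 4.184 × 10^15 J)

v = 15500 m/s.
Mass m = (π/6) ρ d³ = (π/6) × 1530 × (67.6)³ = 2.475 × 10^8 kg
E = ½ m v² = 0.5 × 2.475 × 10^8 × (15500)² = 2.973 × 10^16 J
   = 2.973 × 10^16 / 4.184×10^15 = 7.106 Mt

E ≈ 7.11 Mt TNT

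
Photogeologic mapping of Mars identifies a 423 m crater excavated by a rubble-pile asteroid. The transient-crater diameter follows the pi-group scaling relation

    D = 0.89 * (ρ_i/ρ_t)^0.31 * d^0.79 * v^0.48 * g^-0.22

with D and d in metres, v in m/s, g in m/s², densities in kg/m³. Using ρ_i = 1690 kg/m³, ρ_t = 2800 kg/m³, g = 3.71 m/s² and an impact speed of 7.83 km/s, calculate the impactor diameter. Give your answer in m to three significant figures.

d ≈ 18.5 m

Rearranging for d: d = [D / (0.89 · (1690/2800)^0.31 · 7830^0.48 · 3.71^-0.22)]^(1/0.79).
(1690/2800)^0.31 = 0.8551
7830^0.48 = 73.96
3.71^-0.22 = 0.7494
Denominator = 0.89 × 0.8551 × 73.96 × 0.7494 = 42.18
D / 42.18 = 423 / 42.18 = 10.03
d = 10.03^(1/0.79) = 10.03^1.2658 = 18.51 m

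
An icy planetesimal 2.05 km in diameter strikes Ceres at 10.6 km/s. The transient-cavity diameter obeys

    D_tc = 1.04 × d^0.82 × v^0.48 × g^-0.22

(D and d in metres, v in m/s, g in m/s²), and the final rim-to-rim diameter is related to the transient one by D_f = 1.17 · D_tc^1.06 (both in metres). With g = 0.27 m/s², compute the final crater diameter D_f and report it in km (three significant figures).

In SI: d = 2050 m, v = 10600 m/s.
d^0.82 = 2050^0.82 = 519.6
v^0.48 = 10600^0.48 = 85.54
g^-0.22 = 0.27^-0.22 = 1.334
D_tc = 1.04 × 519.6 × 85.54 × 1.334 = 61660 m
D_f = 1.17 × (61660)^1.06 = 1.398 × 10^5 m
     = 139.8 km

D_f ≈ 140 km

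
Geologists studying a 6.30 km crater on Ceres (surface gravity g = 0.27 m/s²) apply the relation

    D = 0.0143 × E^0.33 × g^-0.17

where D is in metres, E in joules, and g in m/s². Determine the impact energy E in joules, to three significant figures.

Rearranging: E = [D / (0.0143 · g^-0.17)]^(1/0.33).
D = 6300 m.
g^-0.17 = 0.27^-0.17 = 1.249
D / (0.0143 × 1.249) = 6300 / (0.01786) = 3.527 × 10^5
E = (3.527 × 10^5)^3.0303 = 6.461 × 10^16 J

E ≈ 6.46 × 10^16 J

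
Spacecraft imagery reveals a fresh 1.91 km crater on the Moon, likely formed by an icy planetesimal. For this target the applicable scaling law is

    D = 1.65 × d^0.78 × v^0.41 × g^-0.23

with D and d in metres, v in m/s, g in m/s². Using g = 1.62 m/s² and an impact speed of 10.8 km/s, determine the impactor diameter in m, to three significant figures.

d ≈ 74.0 m

Rearranging for d: d = [D / (1.65 · 10800^0.41 · 1.62^-0.23)]^(1/0.78).
D = 1910 m.
10800^0.41 = 45.05
1.62^-0.23 = 0.8950
Denominator = 1.65 × 45.05 × 0.8950 = 66.53
D / 66.53 = 1910 / 66.53 = 28.71
d = 28.71^(1/0.78) = 28.71^1.2821 = 74.02 m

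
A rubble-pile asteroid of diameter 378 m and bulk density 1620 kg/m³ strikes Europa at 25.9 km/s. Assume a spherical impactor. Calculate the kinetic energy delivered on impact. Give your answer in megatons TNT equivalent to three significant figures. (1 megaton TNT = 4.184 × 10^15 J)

E ≈ 3670 Mt TNT

v = 25900 m/s.
Mass m = (π/6) ρ d³ = (π/6) × 1620 × (378)³ = 4.581 × 10^10 kg
E = ½ m v² = 0.5 × 4.581 × 10^10 × (25900)² = 1.536 × 10^19 J
   = 1.536 × 10^19 / 4.184×10^15 = 3671 Mt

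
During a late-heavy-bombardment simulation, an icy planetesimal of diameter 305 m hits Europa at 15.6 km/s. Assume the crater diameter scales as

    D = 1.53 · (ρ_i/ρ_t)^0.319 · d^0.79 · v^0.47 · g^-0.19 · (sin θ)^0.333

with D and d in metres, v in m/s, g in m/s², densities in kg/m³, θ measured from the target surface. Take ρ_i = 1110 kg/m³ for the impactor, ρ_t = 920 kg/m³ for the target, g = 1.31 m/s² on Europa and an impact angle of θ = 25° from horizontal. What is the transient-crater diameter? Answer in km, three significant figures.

In SI units: v = 15600 m/s.
(ρ_i/ρ_t)^0.319 = (1110/920)^0.319 = 1.062
d^0.79 = 305^0.79 = 91.75
v^0.47 = 15600^0.47 = 93.49
g^-0.19 = 1.31^-0.19 = 0.9500
(sin 25°)^0.333 = 0.4226^0.333 = 0.7506
D = 1.53 × 1.062 × 91.75 × 93.49 × 0.9500 × 0.7506 = 9938 m
   = 9.938 km

D ≈ 9.94 km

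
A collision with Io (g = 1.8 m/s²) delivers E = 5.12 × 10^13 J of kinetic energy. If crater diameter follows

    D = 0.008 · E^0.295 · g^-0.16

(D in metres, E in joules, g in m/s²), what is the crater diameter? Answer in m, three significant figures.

D ≈ 80.6 m

E^0.295 = (5.12 × 10^13)^0.295 = 1.107 × 10^4
g^-0.16 = 1.8^-0.16 = 0.9102
D = 0.008 × 1.107 × 10^4 × 0.9102 = 80.61 m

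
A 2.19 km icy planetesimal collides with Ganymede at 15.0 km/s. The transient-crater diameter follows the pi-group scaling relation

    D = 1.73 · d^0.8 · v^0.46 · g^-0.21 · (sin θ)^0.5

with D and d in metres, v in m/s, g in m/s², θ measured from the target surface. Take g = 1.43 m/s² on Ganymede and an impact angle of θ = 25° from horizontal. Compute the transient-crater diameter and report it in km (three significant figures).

D ≈ 40.9 km

In SI units: d = 2190 m, v = 15000 m/s.
d^0.8 = 2190^0.8 = 470.3
v^0.46 = 15000^0.46 = 83.37
g^-0.21 = 1.43^-0.21 = 0.9276
(sin 25°)^0.5 = 0.4226^0.5 = 0.6501
D = 1.73 × 470.3 × 83.37 × 0.9276 × 0.6501 = 40905 m
   = 40.90 km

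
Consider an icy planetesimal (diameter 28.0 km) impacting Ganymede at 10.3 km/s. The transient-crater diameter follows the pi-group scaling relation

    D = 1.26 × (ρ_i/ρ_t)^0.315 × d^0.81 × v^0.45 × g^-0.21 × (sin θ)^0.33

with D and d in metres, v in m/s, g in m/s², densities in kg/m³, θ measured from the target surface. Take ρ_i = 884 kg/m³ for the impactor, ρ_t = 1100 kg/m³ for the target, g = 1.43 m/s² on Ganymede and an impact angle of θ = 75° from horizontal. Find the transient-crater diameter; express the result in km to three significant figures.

D ≈ 276 km

In SI units: d = 28000 m, v = 10300 m/s.
(ρ_i/ρ_t)^0.315 = (884/1100)^0.315 = 0.9335
d^0.81 = 28000^0.81 = 4001
v^0.45 = 10300^0.45 = 63.94
g^-0.21 = 1.43^-0.21 = 0.9276
(sin 75°)^0.33 = 0.9659^0.33 = 0.9886
D = 1.26 × 0.9335 × 4001 × 63.94 × 0.9276 × 0.9886 = 2.759 × 10^5 m
   = 275.9 km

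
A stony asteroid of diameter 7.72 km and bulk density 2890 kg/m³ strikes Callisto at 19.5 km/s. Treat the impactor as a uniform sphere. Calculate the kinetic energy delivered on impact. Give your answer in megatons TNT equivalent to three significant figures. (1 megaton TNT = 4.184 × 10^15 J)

d = 7720 m; v = 19500 m/s.
Mass m = (π/6) ρ d³ = (π/6) × 2890 × (7720)³ = 6.962 × 10^14 kg
E = ½ m v² = 0.5 × 6.962 × 10^14 × (19500)² = 1.324 × 10^23 J
   = 1.324 × 10^23 / 4.184×10^15 = 3.164 × 10^7 Mt

E ≈ 3.16 × 10^7 Mt TNT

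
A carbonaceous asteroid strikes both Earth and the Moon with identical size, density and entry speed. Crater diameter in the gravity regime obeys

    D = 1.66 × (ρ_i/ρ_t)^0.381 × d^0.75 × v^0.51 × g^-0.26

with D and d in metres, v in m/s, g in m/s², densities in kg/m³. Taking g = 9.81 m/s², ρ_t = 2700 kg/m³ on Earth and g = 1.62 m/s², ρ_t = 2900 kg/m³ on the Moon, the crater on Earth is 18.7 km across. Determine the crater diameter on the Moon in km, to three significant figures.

The impactor-only factors (d, v, ρ_i) cancel in the ratio, leaving D_Moon/D_Earth = (g_Moon/g_Earth)^-0.26 · (ρ_t,Earth/ρ_t,Moon)^0.381.
(1.62/9.81)^-0.26 = 0.1651^-0.26 = 1.597
(2700/2900)^0.381 = 0.9310^0.381 = 0.9731
Ratio = 1.597 × 0.9731 = 1.554
D_Moon = 1.554 × 18.7 km = 29.1 km

D ≈ 29.1 km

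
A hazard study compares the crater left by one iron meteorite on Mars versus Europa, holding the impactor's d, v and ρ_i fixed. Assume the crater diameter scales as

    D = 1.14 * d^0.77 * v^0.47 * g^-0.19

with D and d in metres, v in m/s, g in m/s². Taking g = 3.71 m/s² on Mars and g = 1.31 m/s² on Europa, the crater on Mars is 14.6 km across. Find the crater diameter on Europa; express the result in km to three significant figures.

D ≈ 17.8 km

All impactor-dependent factors cancel in the ratio, leaving D_Europa/D_Mars = (g_Europa/g_Mars)^-0.19.
(1.31/3.71)^-0.19 = 0.3531^-0.19 = 1.219
D_Europa = 1.219 × 14.6 km = 17.8 km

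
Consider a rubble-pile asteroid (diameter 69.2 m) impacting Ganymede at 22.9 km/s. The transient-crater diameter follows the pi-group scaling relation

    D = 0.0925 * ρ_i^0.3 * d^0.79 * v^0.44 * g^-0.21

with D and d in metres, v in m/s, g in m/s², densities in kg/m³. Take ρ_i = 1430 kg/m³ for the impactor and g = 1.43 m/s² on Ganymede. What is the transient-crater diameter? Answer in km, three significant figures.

D ≈ 1.79 km

In SI units: v = 22900 m/s.
ρ_i^0.3 = 1430^0.3 = 8.843
d^0.79 = 69.2^0.79 = 28.42
v^0.44 = 22900^0.44 = 82.86
g^-0.21 = 1.43^-0.21 = 0.9276
D = 0.0925 × 8.843 × 28.42 × 82.86 × 0.9276 = 1787 m
   = 1.787 km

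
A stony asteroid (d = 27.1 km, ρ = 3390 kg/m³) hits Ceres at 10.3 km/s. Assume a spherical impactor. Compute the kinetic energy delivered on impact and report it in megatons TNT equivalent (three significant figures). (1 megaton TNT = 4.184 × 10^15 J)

E ≈ 4.48 × 10^8 Mt TNT

d = 27100 m; v = 10300 m/s.
Mass m = (π/6) ρ d³ = (π/6) × 3390 × (27100)³ = 3.533 × 10^16 kg
E = ½ m v² = 0.5 × 3.533 × 10^16 × (10300)² = 1.874 × 10^24 J
   = 1.874 × 10^24 / 4.184×10^15 = 4.479 × 10^8 Mt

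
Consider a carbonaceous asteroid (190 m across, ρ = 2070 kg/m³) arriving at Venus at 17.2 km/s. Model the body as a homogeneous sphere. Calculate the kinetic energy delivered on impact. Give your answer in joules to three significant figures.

v = 17200 m/s.
Mass m = (π/6) ρ d³ = (π/6) × 2070 × (190)³ = 7.434 × 10^9 kg
E = ½ m v² = 0.5 × 7.434 × 10^9 × (17200)² = 1.100 × 10^18 J

E ≈ 1.10 × 10^18 J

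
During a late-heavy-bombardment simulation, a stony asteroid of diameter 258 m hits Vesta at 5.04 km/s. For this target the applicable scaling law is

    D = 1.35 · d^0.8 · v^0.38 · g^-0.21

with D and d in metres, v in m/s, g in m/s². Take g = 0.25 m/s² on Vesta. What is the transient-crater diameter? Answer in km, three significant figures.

D ≈ 3.92 km

In SI units: v = 5040 m/s.
d^0.8 = 258^0.8 = 84.98
v^0.38 = 5040^0.38 = 25.52
g^-0.21 = 0.25^-0.21 = 1.338
D = 1.35 × 84.98 × 25.52 × 1.338 = 3917 m
   = 3.917 km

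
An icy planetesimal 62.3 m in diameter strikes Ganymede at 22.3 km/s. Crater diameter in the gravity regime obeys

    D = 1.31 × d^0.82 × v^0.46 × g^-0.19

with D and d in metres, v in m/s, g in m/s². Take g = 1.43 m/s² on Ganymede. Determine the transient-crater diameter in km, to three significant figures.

In SI units: v = 22300 m/s.
d^0.82 = 62.3^0.82 = 29.61
v^0.46 = 22300^0.46 = 100.1
g^-0.19 = 1.43^-0.19 = 0.9343
D = 1.31 × 29.61 × 100.1 × 0.9343 = 3628 m
   = 3.628 km

D ≈ 3.63 km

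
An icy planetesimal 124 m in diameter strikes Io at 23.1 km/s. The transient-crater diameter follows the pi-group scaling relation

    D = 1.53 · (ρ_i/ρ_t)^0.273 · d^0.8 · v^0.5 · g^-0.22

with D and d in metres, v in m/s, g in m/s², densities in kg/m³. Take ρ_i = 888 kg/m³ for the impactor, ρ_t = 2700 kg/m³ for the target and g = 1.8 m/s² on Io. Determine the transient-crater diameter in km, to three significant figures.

In SI units: v = 23100 m/s.
(ρ_i/ρ_t)^0.273 = (888/2700)^0.273 = 0.7382
d^0.8 = 124^0.8 = 47.29
v^0.5 = 23100^0.5 = 152.0
g^-0.22 = 1.8^-0.22 = 0.8787
D = 1.53 × 0.7382 × 47.29 × 152.0 × 0.8787 = 7134 m
   = 7.134 km

D ≈ 7.13 km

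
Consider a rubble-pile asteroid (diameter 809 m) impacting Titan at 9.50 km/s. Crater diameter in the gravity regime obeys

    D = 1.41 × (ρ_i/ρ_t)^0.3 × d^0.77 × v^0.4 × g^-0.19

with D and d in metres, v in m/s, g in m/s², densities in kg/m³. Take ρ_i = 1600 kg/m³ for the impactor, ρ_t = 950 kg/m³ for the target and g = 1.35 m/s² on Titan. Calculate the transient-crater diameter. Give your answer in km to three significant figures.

D ≈ 10.5 km

In SI units: v = 9500 m/s.
(ρ_i/ρ_t)^0.3 = (1600/950)^0.3 = 1.169
d^0.77 = 809^0.77 = 173.4
v^0.4 = 9500^0.4 = 39.00
g^-0.19 = 1.35^-0.19 = 0.9446
D = 1.41 × 1.169 × 173.4 × 39.00 × 0.9446 = 10529 m
   = 10.53 km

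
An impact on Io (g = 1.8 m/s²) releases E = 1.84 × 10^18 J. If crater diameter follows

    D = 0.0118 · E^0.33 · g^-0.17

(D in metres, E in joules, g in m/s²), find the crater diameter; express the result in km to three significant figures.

E^0.33 = (1.84 × 10^18)^0.33 = 1.065 × 10^6
g^-0.17 = 1.8^-0.17 = 0.9049
D = 0.0118 × 1.065 × 10^6 × 0.9049 = 11372 m
   = 11.37 km

D ≈ 11.4 km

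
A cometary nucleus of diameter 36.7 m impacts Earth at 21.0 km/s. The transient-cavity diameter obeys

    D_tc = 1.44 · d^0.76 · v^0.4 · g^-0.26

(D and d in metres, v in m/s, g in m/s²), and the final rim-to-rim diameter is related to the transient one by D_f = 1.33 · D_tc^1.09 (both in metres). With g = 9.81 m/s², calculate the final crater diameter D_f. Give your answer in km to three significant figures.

D_f ≈ 1.57 km

v = 21000 m/s.
d^0.76 = 36.7^0.76 = 15.46
v^0.4 = 21000^0.4 = 53.57
g^-0.26 = 9.81^-0.26 = 0.5523
D_tc = 1.44 × 15.46 × 53.57 × 0.5523 = 658.7 m
D_f = 1.33 × (658.7)^1.09 = 1571 m
     = 1.571 km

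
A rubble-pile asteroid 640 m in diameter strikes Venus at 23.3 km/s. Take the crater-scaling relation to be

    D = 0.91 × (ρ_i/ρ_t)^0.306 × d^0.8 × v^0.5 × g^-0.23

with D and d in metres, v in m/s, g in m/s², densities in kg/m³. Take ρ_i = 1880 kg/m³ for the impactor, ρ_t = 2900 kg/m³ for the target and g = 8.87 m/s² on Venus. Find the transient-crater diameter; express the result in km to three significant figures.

In SI units: v = 23300 m/s.
(ρ_i/ρ_t)^0.306 = (1880/2900)^0.306 = 0.8758
d^0.8 = 640^0.8 = 175.8
v^0.5 = 23300^0.5 = 152.6
g^-0.23 = 8.87^-0.23 = 0.6053
D = 0.91 × 0.8758 × 175.8 × 152.6 × 0.6053 = 12942 m
   = 12.94 km

D ≈ 12.9 km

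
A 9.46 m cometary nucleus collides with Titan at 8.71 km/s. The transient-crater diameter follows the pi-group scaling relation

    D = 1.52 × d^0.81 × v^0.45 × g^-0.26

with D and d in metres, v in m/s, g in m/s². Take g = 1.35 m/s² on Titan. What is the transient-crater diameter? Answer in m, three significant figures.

D ≈ 515 m

In SI units: v = 8710 m/s.
d^0.81 = 9.46^0.81 = 6.173
v^0.45 = 8710^0.45 = 59.29
g^-0.26 = 1.35^-0.26 = 0.9249
D = 1.52 × 6.173 × 59.29 × 0.9249 = 514.5 m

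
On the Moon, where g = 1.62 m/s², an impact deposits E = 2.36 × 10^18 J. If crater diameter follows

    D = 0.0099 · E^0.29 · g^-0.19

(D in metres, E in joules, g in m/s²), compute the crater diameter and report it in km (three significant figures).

E^0.29 = (2.36 × 10^18)^0.29 = 2.129 × 10^5
g^-0.19 = 1.62^-0.19 = 0.9124
D = 0.0099 × 2.129 × 10^5 × 0.9124 = 1923 m
   = 1.923 km

D ≈ 1.92 km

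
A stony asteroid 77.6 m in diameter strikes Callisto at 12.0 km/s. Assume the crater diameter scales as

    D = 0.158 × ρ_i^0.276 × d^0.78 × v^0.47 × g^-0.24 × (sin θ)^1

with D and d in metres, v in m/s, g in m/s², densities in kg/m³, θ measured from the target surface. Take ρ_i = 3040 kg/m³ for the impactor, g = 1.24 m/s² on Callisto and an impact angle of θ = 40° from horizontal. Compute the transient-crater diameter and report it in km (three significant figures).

In SI units: v = 12000 m/s.
ρ_i^0.276 = 3040^0.276 = 9.147
d^0.78 = 77.6^0.78 = 29.79
v^0.47 = 12000^0.47 = 82.64
g^-0.24 = 1.24^-0.24 = 0.9497
(sin 40°)^1 = 0.6428^1 = 0.6428
D = 0.158 × 9.147 × 29.79 × 82.64 × 0.9497 × 0.6428 = 2172 m
   = 2.172 km

D ≈ 2.17 km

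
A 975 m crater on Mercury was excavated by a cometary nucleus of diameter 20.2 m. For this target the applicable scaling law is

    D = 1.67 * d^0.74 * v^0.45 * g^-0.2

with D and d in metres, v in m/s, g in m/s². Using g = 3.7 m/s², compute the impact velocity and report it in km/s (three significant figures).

Rearranging for v: v = [D / (1.67 · 20.2^0.74 · 3.7^-0.2)]^(1/0.45).
20.2^0.74 = 9.246
3.7^-0.2 = 0.7698
Denominator = 1.67 × 9.246 × 0.7698 = 11.89
D / 11.89 = 975 / 11.89 = 82.00
v = 82.00^(1/0.45) = 82.00^2.2222 = 17901 m/s

v ≈ 17.9 km/s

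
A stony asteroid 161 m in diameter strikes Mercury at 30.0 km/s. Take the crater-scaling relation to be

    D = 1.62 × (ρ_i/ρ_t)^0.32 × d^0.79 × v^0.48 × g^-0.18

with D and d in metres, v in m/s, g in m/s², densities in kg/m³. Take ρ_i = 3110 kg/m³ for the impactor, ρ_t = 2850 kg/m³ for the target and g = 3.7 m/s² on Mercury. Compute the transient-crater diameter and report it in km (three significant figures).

D ≈ 10.3 km

In SI units: v = 30000 m/s.
(ρ_i/ρ_t)^0.32 = (3110/2850)^0.32 = 1.028
d^0.79 = 161^0.79 = 55.39
v^0.48 = 30000^0.48 = 140.9
g^-0.18 = 3.7^-0.18 = 0.7902
D = 1.62 × 1.028 × 55.39 × 140.9 × 0.7902 = 10270 m
   = 10.27 km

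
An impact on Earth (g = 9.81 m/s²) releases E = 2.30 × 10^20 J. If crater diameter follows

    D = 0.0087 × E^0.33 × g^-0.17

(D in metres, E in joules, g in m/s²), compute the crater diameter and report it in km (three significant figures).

D ≈ 30.9 km

E^0.33 = (2.30 × 10^20)^0.33 = 5.240 × 10^6
g^-0.17 = 9.81^-0.17 = 0.6783
D = 0.0087 × 5.240 × 10^6 × 0.6783 = 30922 m
   = 30.92 km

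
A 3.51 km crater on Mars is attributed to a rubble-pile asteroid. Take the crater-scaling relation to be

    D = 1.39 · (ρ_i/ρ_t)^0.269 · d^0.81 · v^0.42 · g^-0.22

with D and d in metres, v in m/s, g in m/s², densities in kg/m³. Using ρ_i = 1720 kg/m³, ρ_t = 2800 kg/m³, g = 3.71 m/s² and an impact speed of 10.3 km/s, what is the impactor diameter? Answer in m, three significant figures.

Rearranging for d: d = [D / (1.39 · (1720/2800)^0.269 · 10300^0.42 · 3.71^-0.22)]^(1/0.81).
D = 3510 m.
(1720/2800)^0.269 = 0.8771
10300^0.42 = 48.46
3.71^-0.22 = 0.7494
Denominator = 1.39 × 0.8771 × 48.46 × 0.7494 = 44.28
D / 44.28 = 3510 / 44.28 = 79.27
d = 79.27^(1/0.81) = 79.27^1.2346 = 221.1 m

d ≈ 221 m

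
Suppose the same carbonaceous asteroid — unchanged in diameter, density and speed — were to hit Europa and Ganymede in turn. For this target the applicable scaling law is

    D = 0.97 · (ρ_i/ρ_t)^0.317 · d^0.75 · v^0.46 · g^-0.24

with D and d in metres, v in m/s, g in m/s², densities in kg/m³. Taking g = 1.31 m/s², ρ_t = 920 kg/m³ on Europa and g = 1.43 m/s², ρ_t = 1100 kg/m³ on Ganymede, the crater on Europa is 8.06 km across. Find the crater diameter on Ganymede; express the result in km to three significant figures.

The impactor-only factors (d, v, ρ_i) cancel in the ratio, leaving D_Ganymede/D_Europa = (g_Ganymede/g_Europa)^-0.24 · (ρ_t,Europa/ρ_t,Ganymede)^0.317.
(1.43/1.31)^-0.24 = 1.092^-0.24 = 0.9791
(920/1100)^0.317 = 0.8364^0.317 = 0.9449
Ratio = 0.9791 × 0.9449 = 0.9252
D_Ganymede = 0.9252 × 8.06 km = 7.46 km

D ≈ 7.46 km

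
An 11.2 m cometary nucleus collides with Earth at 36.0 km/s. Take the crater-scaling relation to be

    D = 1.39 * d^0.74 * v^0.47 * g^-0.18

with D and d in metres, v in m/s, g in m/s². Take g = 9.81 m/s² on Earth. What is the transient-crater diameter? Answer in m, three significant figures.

In SI units: v = 36000 m/s.
d^0.74 = 11.2^0.74 = 5.976
v^0.47 = 36000^0.47 = 138.5
g^-0.18 = 9.81^-0.18 = 0.6630
D = 1.39 × 5.976 × 138.5 × 0.6630 = 762.8 m

D ≈ 763 m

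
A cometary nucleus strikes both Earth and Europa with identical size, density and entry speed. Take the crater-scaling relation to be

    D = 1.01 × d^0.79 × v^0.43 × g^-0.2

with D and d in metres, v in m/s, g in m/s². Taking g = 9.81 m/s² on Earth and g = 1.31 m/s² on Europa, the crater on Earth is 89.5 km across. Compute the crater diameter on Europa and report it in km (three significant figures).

D ≈ 134 km

All impactor-dependent factors cancel in the ratio, leaving D_Europa/D_Earth = (g_Europa/g_Earth)^-0.2.
(1.31/9.81)^-0.2 = 0.1335^-0.2 = 1.496
D_Europa = 1.496 × 89.5 km = 134 km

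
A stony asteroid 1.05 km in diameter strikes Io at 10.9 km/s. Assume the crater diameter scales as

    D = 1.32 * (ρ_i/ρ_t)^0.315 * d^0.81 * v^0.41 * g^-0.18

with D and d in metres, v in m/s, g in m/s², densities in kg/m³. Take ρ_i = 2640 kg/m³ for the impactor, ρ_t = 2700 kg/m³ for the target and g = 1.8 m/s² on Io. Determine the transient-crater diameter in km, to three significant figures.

D ≈ 14.9 km

In SI units: d = 1050 m, v = 10900 m/s.
(ρ_i/ρ_t)^0.315 = (2640/2700)^0.315 = 0.9929
d^0.81 = 1050^0.81 = 280.0
v^0.41 = 10900^0.41 = 45.22
g^-0.18 = 1.8^-0.18 = 0.8996
D = 1.32 × 0.9929 × 280.0 × 45.22 × 0.8996 = 14929 m
   = 14.93 km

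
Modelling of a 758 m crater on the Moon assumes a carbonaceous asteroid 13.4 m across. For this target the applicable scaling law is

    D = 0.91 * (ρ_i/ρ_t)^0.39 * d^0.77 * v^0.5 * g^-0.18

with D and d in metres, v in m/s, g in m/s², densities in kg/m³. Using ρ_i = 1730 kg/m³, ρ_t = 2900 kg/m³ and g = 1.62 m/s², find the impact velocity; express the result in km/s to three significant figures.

Rearranging for v: v = [D / (0.91 · (1730/2900)^0.39 · 13.4^0.77 · 1.62^-0.18)]^(1/0.5).
(1730/2900)^0.39 = 0.8175
13.4^0.77 = 7.377
1.62^-0.18 = 0.9168
Denominator = 0.91 × 0.8175 × 7.377 × 0.9168 = 5.031
D / 5.031 = 758 / 5.031 = 150.7
v = 150.7^(1/0.5) = 150.7^2 = 22710 m/s

v ≈ 22.7 km/s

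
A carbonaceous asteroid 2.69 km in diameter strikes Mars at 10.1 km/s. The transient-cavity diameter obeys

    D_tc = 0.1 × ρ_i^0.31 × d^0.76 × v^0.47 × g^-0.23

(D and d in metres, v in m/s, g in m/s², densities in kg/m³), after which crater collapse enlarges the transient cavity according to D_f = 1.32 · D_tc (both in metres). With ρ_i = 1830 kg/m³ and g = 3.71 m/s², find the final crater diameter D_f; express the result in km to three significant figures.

In SI: d = 2690 m, v = 10100 m/s.
ρ_i^0.31 = 1830^0.31 = 10.27
d^0.76 = 2690^0.76 = 404.2
v^0.47 = 10100^0.47 = 76.21
g^-0.23 = 3.71^-0.23 = 0.7397
D_tc = 0.1 × 10.27 × 404.2 × 76.21 × 0.7397 = 23400 m
D_f = 1.32 × 23400 = 30888 m
     = 30.89 km

D_f ≈ 30.9 km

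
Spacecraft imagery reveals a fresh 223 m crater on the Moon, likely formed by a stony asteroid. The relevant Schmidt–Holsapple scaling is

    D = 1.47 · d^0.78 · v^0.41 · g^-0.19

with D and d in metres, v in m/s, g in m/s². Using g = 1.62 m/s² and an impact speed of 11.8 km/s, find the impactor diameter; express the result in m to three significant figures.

Rearranging for d: d = [D / (1.47 · 11800^0.41 · 1.62^-0.19)]^(1/0.78).
11800^0.41 = 46.72
1.62^-0.19 = 0.9124
Denominator = 1.47 × 46.72 × 0.9124 = 62.66
D / 62.66 = 223 / 62.66 = 3.559
d = 3.559^(1/0.78) = 3.559^1.2821 = 5.092 m

d ≈ 5.09 m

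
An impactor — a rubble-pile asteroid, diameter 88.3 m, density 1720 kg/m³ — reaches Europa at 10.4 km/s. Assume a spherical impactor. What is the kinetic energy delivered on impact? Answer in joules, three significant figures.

v = 10400 m/s.
Mass m = (π/6) ρ d³ = (π/6) × 1720 × (88.3)³ = 6.200 × 10^8 kg
E = ½ m v² = 0.5 × 6.200 × 10^8 × (10400)² = 3.353 × 10^16 J

E ≈ 3.35 × 10^16 J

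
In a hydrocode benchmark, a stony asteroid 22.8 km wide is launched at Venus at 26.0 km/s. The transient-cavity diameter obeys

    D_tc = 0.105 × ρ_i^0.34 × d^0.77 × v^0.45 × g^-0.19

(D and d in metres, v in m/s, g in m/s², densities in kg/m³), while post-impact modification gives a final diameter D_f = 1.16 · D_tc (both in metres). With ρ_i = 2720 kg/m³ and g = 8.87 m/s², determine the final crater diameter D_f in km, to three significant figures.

In SI: d = 22800 m, v = 26000 m/s.
ρ_i^0.34 = 2720^0.34 = 14.71
d^0.77 = 22800^0.77 = 2268
v^0.45 = 26000^0.45 = 96.99
g^-0.19 = 8.87^-0.19 = 0.6605
D_tc = 0.105 × 14.71 × 2268 × 96.99 × 0.6605 = 2.244 × 10^5 m
D_f = 1.16 × 2.244 × 10^5 = 2.603 × 10^5 m
     = 260.3 km

D_f ≈ 260 km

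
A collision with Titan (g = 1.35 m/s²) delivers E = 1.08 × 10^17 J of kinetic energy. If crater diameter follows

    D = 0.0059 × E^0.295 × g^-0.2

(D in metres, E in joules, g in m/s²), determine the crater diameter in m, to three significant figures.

E^0.295 = (1.08 × 10^17)^0.295 = 1.059 × 10^5
g^-0.2 = 1.35^-0.2 = 0.9417
D = 0.0059 × 1.059 × 10^5 × 0.9417 = 588.4 m

D ≈ 588 m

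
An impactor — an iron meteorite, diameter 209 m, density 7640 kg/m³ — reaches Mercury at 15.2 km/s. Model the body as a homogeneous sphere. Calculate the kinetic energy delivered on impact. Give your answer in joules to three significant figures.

E ≈ 4.22 × 10^18 J

v = 15200 m/s.
Mass m = (π/6) ρ d³ = (π/6) × 7640 × (209)³ = 3.652 × 10^10 kg
E = ½ m v² = 0.5 × 3.652 × 10^10 × (15200)² = 4.219 × 10^18 J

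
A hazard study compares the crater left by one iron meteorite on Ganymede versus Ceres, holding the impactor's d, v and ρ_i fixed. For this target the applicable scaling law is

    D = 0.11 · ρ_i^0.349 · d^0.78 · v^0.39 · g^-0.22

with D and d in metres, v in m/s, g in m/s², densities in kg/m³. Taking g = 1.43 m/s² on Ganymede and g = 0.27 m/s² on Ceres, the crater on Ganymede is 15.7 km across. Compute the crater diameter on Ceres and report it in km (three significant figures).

All impactor-dependent factors cancel in the ratio, leaving D_Ceres/D_Ganymede = (g_Ceres/g_Ganymede)^-0.22.
(0.27/1.43)^-0.22 = 0.1888^-0.22 = 1.443
D_Ceres = 1.443 × 15.7 km = 22.7 km

D ≈ 22.7 km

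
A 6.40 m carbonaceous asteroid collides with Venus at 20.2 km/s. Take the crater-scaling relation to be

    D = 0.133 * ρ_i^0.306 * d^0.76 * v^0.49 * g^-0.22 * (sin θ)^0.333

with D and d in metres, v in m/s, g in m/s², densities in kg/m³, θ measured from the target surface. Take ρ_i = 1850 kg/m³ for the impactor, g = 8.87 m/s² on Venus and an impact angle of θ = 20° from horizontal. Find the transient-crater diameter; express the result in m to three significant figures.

D ≈ 304 m

In SI units: v = 20200 m/s.
ρ_i^0.306 = 1850^0.306 = 9.994
d^0.76 = 6.4^0.76 = 4.099
v^0.49 = 20200^0.49 = 128.7
g^-0.22 = 8.87^-0.22 = 0.6187
(sin 20°)^0.333 = 0.3420^0.333 = 0.6996
D = 0.133 × 9.994 × 4.099 × 128.7 × 0.6187 × 0.6996 = 303.5 m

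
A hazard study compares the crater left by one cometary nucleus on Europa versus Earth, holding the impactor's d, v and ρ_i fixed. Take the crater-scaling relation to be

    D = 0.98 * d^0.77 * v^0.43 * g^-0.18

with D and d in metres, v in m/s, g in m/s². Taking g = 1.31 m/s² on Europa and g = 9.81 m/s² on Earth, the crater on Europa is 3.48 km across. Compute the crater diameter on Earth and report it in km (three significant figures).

All impactor-dependent factors cancel in the ratio, leaving D_Earth/D_Europa = (g_Earth/g_Europa)^-0.18.
(9.81/1.31)^-0.18 = 7.489^-0.18 = 0.6960
D_Earth = 0.6960 × 3.48 km = 2.42 km

D ≈ 2.42 km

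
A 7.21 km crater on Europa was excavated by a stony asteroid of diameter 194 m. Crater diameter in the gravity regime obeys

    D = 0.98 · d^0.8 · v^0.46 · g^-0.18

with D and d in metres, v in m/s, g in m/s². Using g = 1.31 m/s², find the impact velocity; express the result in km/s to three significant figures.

Rearranging for v: v = [D / (0.98 · 194^0.8 · 1.31^-0.18)]^(1/0.46).
D = 7210 m.
194^0.8 = 67.65
1.31^-0.18 = 0.9526
Denominator = 0.98 × 67.65 × 0.9526 = 63.15
D / 63.15 = 7210 / 63.15 = 114.2
v = 114.2^(1/0.46) = 114.2^2.1739 = 29728 m/s

v ≈ 29.7 km/s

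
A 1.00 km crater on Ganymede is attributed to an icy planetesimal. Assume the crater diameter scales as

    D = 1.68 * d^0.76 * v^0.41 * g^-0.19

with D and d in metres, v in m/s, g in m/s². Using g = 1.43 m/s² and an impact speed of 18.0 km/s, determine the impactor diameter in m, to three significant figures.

d ≈ 24.8 m

Rearranging for d: d = [D / (1.68 · 18000^0.41 · 1.43^-0.19)]^(1/0.76).
D = 1000 m.
18000^0.41 = 55.55
1.43^-0.19 = 0.9343
Denominator = 1.68 × 55.55 × 0.9343 = 87.19
D / 87.19 = 1000 / 87.19 = 11.47
d = 11.47^(1/0.76) = 11.47^1.3158 = 24.78 m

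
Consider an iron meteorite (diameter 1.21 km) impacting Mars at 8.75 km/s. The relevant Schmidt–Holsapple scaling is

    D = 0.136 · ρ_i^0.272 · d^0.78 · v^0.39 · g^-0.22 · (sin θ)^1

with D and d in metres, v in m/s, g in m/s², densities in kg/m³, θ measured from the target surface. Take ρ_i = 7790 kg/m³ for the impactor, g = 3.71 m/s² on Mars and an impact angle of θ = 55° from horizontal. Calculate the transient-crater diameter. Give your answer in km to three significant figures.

In SI units: d = 1210 m, v = 8750 m/s.
ρ_i^0.272 = 7790^0.272 = 11.44
d^0.78 = 1210^0.78 = 253.8
v^0.39 = 8750^0.39 = 34.47
g^-0.22 = 3.71^-0.22 = 0.7494
(sin 55°)^1 = 0.8192^1 = 0.8192
D = 0.136 × 11.44 × 253.8 × 34.47 × 0.7494 × 0.8192 = 8356 m
   = 8.356 km

D ≈ 8.36 km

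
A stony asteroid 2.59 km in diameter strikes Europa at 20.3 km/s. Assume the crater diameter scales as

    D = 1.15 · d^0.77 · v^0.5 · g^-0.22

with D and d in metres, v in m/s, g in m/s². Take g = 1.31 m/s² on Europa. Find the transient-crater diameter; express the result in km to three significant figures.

D ≈ 65.6 km

In SI units: d = 2590 m, v = 20300 m/s.
d^0.77 = 2590^0.77 = 424.9
v^0.5 = 20300^0.5 = 142.5
g^-0.22 = 1.31^-0.22 = 0.9423
D = 1.15 × 424.9 × 142.5 × 0.9423 = 65613 m
   = 65.61 km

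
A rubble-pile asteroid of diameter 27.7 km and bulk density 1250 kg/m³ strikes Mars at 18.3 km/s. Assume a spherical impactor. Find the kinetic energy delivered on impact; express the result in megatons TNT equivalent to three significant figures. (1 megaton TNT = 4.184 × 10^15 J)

E ≈ 5.57 × 10^8 Mt TNT

d = 27700 m; v = 18300 m/s.
Mass m = (π/6) ρ d³ = (π/6) × 1250 × (27700)³ = 1.391 × 10^16 kg
E = ½ m v² = 0.5 × 1.391 × 10^16 × (18300)² = 2.329 × 10^24 J
   = 2.329 × 10^24 / 4.184×10^15 = 5.566 × 10^8 Mt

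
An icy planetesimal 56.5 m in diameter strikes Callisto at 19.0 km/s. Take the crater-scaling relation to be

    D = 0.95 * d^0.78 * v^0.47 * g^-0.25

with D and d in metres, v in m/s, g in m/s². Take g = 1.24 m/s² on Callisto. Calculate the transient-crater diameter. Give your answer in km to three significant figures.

D ≈ 2.15 km

In SI units: v = 19000 m/s.
d^0.78 = 56.5^0.78 = 23.26
v^0.47 = 19000^0.47 = 102.6
g^-0.25 = 1.24^-0.25 = 0.9476
D = 0.95 × 23.26 × 102.6 × 0.9476 = 2148 m
   = 2.148 km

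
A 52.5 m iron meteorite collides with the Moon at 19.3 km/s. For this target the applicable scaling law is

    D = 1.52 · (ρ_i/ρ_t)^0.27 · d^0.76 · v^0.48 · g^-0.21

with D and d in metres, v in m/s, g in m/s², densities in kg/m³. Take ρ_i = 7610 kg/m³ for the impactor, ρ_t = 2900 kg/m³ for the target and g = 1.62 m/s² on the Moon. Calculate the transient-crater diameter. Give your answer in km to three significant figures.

D ≈ 4.12 km

In SI units: v = 19300 m/s.
(ρ_i/ρ_t)^0.27 = (7610/2900)^0.27 = 1.298
d^0.76 = 52.5^0.76 = 20.29
v^0.48 = 19300^0.48 = 114.0
g^-0.21 = 1.62^-0.21 = 0.9037
D = 1.52 × 1.298 × 20.29 × 114.0 × 0.9037 = 4124 m
   = 4.124 km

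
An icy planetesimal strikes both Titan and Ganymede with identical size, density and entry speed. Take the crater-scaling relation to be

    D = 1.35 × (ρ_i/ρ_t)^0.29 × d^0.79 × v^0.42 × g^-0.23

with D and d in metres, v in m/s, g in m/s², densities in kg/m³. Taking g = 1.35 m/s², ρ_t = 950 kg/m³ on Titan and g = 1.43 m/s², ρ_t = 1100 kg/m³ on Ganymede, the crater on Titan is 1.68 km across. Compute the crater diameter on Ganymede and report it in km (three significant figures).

D ≈ 1.59 km

The impactor-only factors (d, v, ρ_i) cancel in the ratio, leaving D_Ganymede/D_Titan = (g_Ganymede/g_Titan)^-0.23 · (ρ_t,Titan/ρ_t,Ganymede)^0.29.
(1.43/1.35)^-0.23 = 1.059^-0.23 = 0.9869
(950/1100)^0.29 = 0.8636^0.29 = 0.9584
Ratio = 0.9869 × 0.9584 = 0.9458
D_Ganymede = 0.9458 × 1.68 km = 1.59 km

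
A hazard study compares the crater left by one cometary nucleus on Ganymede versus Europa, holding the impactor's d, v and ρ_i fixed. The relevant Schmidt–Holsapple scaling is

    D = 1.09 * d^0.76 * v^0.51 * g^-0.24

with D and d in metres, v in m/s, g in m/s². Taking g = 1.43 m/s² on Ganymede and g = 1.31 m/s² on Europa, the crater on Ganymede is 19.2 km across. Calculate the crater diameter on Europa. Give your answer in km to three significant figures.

All impactor-dependent factors cancel in the ratio, leaving D_Europa/D_Ganymede = (g_Europa/g_Ganymede)^-0.24.
(1.31/1.43)^-0.24 = 0.9161^-0.24 = 1.021
D_Europa = 1.021 × 19.2 km = 19.6 km

D ≈ 19.6 km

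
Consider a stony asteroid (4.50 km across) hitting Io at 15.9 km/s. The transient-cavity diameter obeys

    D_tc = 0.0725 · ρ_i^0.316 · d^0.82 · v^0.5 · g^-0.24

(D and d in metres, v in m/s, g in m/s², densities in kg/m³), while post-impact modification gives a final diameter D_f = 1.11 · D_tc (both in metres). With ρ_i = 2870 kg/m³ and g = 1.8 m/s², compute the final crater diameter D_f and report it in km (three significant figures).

In SI: d = 4500 m, v = 15900 m/s.
ρ_i^0.316 = 2870^0.316 = 12.38
d^0.82 = 4500^0.82 = 990.0
v^0.5 = 15900^0.5 = 126.1
g^-0.24 = 1.8^-0.24 = 0.8684
D_tc = 0.0725 × 12.38 × 990.0 × 126.1 × 0.8684 = 97300 m
D_f = 1.11 × 97300 = 1.080 × 10^5 m
     = 108.0 km

D_f ≈ 108 km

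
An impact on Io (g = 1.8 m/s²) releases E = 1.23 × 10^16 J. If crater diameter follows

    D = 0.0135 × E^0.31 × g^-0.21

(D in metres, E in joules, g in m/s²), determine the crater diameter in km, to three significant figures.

D ≈ 1.16 km

E^0.31 = (1.23 × 10^16)^0.31 = 9.725 × 10^4
g^-0.21 = 1.8^-0.21 = 0.8839
D = 0.0135 × 9.725 × 10^4 × 0.8839 = 1160 m
   = 1.160 km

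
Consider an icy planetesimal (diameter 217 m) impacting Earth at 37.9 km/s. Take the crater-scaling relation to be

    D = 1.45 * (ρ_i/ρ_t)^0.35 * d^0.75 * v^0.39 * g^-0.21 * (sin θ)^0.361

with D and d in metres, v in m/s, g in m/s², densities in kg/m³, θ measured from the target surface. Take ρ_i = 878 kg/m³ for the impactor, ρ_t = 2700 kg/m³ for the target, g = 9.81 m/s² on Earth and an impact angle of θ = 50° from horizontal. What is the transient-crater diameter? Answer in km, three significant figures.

D ≈ 1.90 km

In SI units: v = 37900 m/s.
(ρ_i/ρ_t)^0.35 = (878/2700)^0.35 = 0.6749
d^0.75 = 217^0.75 = 56.54
v^0.39 = 37900^0.39 = 61.05
g^-0.21 = 9.81^-0.21 = 0.6191
(sin 50°)^0.361 = 0.7660^0.361 = 0.9083
D = 1.45 × 0.6749 × 56.54 × 61.05 × 0.6191 × 0.9083 = 1899 m
   = 1.899 km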